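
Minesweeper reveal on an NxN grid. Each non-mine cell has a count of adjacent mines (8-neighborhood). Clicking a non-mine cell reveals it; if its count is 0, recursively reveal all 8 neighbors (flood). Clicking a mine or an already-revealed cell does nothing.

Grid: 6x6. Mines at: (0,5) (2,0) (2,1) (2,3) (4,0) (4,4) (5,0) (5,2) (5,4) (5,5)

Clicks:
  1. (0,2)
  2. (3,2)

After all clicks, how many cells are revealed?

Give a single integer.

Click 1 (0,2) count=0: revealed 10 new [(0,0) (0,1) (0,2) (0,3) (0,4) (1,0) (1,1) (1,2) (1,3) (1,4)] -> total=10
Click 2 (3,2) count=2: revealed 1 new [(3,2)] -> total=11

Answer: 11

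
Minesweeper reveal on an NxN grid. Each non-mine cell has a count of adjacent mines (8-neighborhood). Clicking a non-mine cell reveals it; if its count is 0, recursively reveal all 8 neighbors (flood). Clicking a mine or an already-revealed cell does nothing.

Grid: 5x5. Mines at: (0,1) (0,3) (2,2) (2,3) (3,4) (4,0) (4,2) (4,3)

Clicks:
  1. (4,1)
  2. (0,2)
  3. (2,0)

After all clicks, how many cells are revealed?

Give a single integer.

Answer: 8

Derivation:
Click 1 (4,1) count=2: revealed 1 new [(4,1)] -> total=1
Click 2 (0,2) count=2: revealed 1 new [(0,2)] -> total=2
Click 3 (2,0) count=0: revealed 6 new [(1,0) (1,1) (2,0) (2,1) (3,0) (3,1)] -> total=8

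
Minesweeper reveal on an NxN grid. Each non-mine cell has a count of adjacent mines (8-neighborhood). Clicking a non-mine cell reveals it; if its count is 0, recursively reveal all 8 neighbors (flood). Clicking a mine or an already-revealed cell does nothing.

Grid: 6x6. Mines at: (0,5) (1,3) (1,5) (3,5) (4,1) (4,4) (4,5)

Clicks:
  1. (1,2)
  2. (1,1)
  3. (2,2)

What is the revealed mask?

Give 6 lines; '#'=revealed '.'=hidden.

Answer: ###...
###...
###...
###...
......
......

Derivation:
Click 1 (1,2) count=1: revealed 1 new [(1,2)] -> total=1
Click 2 (1,1) count=0: revealed 11 new [(0,0) (0,1) (0,2) (1,0) (1,1) (2,0) (2,1) (2,2) (3,0) (3,1) (3,2)] -> total=12
Click 3 (2,2) count=1: revealed 0 new [(none)] -> total=12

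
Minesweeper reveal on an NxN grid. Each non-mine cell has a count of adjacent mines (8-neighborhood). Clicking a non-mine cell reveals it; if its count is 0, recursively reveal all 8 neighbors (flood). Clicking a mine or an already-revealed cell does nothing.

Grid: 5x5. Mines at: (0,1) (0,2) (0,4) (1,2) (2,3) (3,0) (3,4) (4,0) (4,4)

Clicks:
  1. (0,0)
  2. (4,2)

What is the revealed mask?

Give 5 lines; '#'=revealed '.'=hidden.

Answer: #....
.....
.....
.###.
.###.

Derivation:
Click 1 (0,0) count=1: revealed 1 new [(0,0)] -> total=1
Click 2 (4,2) count=0: revealed 6 new [(3,1) (3,2) (3,3) (4,1) (4,2) (4,3)] -> total=7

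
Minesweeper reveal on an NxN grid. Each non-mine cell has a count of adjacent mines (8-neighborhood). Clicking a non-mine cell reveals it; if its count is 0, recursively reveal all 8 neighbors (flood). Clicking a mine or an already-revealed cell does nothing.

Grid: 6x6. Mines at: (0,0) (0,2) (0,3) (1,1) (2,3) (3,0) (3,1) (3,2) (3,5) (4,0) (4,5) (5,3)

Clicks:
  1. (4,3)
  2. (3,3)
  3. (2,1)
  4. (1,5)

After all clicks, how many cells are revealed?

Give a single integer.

Answer: 9

Derivation:
Click 1 (4,3) count=2: revealed 1 new [(4,3)] -> total=1
Click 2 (3,3) count=2: revealed 1 new [(3,3)] -> total=2
Click 3 (2,1) count=4: revealed 1 new [(2,1)] -> total=3
Click 4 (1,5) count=0: revealed 6 new [(0,4) (0,5) (1,4) (1,5) (2,4) (2,5)] -> total=9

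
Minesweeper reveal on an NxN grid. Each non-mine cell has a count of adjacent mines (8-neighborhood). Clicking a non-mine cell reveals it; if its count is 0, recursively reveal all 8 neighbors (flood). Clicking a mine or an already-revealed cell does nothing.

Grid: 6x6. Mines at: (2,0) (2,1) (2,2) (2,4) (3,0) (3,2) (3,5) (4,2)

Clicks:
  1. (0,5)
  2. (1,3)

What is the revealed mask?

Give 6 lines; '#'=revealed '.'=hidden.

Click 1 (0,5) count=0: revealed 12 new [(0,0) (0,1) (0,2) (0,3) (0,4) (0,5) (1,0) (1,1) (1,2) (1,3) (1,4) (1,5)] -> total=12
Click 2 (1,3) count=2: revealed 0 new [(none)] -> total=12

Answer: ######
######
......
......
......
......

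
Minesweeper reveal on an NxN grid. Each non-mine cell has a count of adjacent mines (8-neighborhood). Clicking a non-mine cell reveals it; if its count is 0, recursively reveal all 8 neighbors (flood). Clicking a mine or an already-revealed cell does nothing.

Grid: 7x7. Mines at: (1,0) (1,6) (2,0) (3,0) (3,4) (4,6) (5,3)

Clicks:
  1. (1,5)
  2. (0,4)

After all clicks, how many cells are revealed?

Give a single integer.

Click 1 (1,5) count=1: revealed 1 new [(1,5)] -> total=1
Click 2 (0,4) count=0: revealed 20 new [(0,1) (0,2) (0,3) (0,4) (0,5) (1,1) (1,2) (1,3) (1,4) (2,1) (2,2) (2,3) (2,4) (2,5) (3,1) (3,2) (3,3) (4,1) (4,2) (4,3)] -> total=21

Answer: 21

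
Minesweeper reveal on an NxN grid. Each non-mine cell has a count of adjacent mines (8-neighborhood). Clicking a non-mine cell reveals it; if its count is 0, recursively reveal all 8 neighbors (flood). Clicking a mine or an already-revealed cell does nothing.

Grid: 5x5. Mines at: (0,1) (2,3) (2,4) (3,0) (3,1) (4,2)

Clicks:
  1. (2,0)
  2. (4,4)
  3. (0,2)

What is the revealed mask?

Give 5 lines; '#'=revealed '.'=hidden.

Click 1 (2,0) count=2: revealed 1 new [(2,0)] -> total=1
Click 2 (4,4) count=0: revealed 4 new [(3,3) (3,4) (4,3) (4,4)] -> total=5
Click 3 (0,2) count=1: revealed 1 new [(0,2)] -> total=6

Answer: ..#..
.....
#....
...##
...##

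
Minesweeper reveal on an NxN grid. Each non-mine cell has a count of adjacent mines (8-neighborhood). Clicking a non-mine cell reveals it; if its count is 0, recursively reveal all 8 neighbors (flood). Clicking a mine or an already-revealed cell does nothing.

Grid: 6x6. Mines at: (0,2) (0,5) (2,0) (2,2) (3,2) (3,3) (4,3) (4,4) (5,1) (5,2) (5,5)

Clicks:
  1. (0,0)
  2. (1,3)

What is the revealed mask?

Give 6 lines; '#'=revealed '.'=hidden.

Click 1 (0,0) count=0: revealed 4 new [(0,0) (0,1) (1,0) (1,1)] -> total=4
Click 2 (1,3) count=2: revealed 1 new [(1,3)] -> total=5

Answer: ##....
##.#..
......
......
......
......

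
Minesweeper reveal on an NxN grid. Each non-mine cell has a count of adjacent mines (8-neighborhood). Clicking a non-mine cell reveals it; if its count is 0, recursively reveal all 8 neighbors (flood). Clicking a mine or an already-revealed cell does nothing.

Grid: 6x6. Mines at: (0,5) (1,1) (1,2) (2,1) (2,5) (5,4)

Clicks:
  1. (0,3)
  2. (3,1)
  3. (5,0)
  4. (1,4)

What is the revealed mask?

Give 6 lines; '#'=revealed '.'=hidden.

Answer: ...#..
....#.
..###.
#####.
#####.
####..

Derivation:
Click 1 (0,3) count=1: revealed 1 new [(0,3)] -> total=1
Click 2 (3,1) count=1: revealed 1 new [(3,1)] -> total=2
Click 3 (5,0) count=0: revealed 16 new [(2,2) (2,3) (2,4) (3,0) (3,2) (3,3) (3,4) (4,0) (4,1) (4,2) (4,3) (4,4) (5,0) (5,1) (5,2) (5,3)] -> total=18
Click 4 (1,4) count=2: revealed 1 new [(1,4)] -> total=19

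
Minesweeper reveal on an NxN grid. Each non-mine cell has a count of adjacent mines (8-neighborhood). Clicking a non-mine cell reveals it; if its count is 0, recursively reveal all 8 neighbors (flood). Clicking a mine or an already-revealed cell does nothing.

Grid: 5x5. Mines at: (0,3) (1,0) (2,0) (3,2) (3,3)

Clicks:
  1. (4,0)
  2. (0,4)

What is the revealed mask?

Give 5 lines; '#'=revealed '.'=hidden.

Answer: ....#
.....
.....
##...
##...

Derivation:
Click 1 (4,0) count=0: revealed 4 new [(3,0) (3,1) (4,0) (4,1)] -> total=4
Click 2 (0,4) count=1: revealed 1 new [(0,4)] -> total=5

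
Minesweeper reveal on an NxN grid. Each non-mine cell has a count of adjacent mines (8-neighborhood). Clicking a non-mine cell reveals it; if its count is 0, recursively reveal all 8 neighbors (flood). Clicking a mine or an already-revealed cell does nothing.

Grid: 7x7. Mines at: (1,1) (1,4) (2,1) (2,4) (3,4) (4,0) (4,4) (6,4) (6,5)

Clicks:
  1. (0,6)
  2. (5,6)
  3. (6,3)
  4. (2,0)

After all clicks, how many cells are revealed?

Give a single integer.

Click 1 (0,6) count=0: revealed 12 new [(0,5) (0,6) (1,5) (1,6) (2,5) (2,6) (3,5) (3,6) (4,5) (4,6) (5,5) (5,6)] -> total=12
Click 2 (5,6) count=1: revealed 0 new [(none)] -> total=12
Click 3 (6,3) count=1: revealed 1 new [(6,3)] -> total=13
Click 4 (2,0) count=2: revealed 1 new [(2,0)] -> total=14

Answer: 14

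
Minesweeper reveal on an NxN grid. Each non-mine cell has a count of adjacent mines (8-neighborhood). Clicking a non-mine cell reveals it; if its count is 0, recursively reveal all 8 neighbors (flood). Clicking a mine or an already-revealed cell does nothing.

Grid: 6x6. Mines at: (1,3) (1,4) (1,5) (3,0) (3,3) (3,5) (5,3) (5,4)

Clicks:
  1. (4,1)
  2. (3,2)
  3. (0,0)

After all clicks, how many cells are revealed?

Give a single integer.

Click 1 (4,1) count=1: revealed 1 new [(4,1)] -> total=1
Click 2 (3,2) count=1: revealed 1 new [(3,2)] -> total=2
Click 3 (0,0) count=0: revealed 9 new [(0,0) (0,1) (0,2) (1,0) (1,1) (1,2) (2,0) (2,1) (2,2)] -> total=11

Answer: 11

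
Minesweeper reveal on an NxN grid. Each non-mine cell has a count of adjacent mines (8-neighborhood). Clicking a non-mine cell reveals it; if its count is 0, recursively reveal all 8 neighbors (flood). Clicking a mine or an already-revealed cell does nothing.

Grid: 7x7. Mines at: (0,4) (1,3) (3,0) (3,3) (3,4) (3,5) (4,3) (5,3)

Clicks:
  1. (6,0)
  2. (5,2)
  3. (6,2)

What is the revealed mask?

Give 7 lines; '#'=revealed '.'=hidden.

Click 1 (6,0) count=0: revealed 9 new [(4,0) (4,1) (4,2) (5,0) (5,1) (5,2) (6,0) (6,1) (6,2)] -> total=9
Click 2 (5,2) count=2: revealed 0 new [(none)] -> total=9
Click 3 (6,2) count=1: revealed 0 new [(none)] -> total=9

Answer: .......
.......
.......
.......
###....
###....
###....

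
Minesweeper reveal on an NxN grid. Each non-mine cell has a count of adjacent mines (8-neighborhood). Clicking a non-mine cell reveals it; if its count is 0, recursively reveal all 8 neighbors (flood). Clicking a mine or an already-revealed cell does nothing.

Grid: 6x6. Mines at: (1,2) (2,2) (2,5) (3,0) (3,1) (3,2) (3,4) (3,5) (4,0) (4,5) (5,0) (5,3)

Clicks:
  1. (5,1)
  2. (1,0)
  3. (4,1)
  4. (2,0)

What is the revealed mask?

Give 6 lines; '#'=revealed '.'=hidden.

Click 1 (5,1) count=2: revealed 1 new [(5,1)] -> total=1
Click 2 (1,0) count=0: revealed 6 new [(0,0) (0,1) (1,0) (1,1) (2,0) (2,1)] -> total=7
Click 3 (4,1) count=5: revealed 1 new [(4,1)] -> total=8
Click 4 (2,0) count=2: revealed 0 new [(none)] -> total=8

Answer: ##....
##....
##....
......
.#....
.#....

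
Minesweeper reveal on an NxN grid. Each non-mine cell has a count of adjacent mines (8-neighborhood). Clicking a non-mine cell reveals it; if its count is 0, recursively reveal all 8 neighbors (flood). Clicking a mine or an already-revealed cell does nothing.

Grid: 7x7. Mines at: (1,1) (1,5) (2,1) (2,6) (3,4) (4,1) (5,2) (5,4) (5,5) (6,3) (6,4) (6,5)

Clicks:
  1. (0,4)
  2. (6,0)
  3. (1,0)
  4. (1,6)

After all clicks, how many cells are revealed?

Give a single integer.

Click 1 (0,4) count=1: revealed 1 new [(0,4)] -> total=1
Click 2 (6,0) count=0: revealed 4 new [(5,0) (5,1) (6,0) (6,1)] -> total=5
Click 3 (1,0) count=2: revealed 1 new [(1,0)] -> total=6
Click 4 (1,6) count=2: revealed 1 new [(1,6)] -> total=7

Answer: 7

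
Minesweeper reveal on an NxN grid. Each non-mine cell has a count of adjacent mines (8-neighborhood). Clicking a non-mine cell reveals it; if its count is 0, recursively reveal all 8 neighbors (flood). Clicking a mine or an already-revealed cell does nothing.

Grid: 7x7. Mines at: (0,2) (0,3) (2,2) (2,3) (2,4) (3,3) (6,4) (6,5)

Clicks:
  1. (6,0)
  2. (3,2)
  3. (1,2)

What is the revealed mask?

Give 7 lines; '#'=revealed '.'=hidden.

Answer: ##.....
###....
##.....
###....
####...
####...
####...

Derivation:
Click 1 (6,0) count=0: revealed 21 new [(0,0) (0,1) (1,0) (1,1) (2,0) (2,1) (3,0) (3,1) (3,2) (4,0) (4,1) (4,2) (4,3) (5,0) (5,1) (5,2) (5,3) (6,0) (6,1) (6,2) (6,3)] -> total=21
Click 2 (3,2) count=3: revealed 0 new [(none)] -> total=21
Click 3 (1,2) count=4: revealed 1 new [(1,2)] -> total=22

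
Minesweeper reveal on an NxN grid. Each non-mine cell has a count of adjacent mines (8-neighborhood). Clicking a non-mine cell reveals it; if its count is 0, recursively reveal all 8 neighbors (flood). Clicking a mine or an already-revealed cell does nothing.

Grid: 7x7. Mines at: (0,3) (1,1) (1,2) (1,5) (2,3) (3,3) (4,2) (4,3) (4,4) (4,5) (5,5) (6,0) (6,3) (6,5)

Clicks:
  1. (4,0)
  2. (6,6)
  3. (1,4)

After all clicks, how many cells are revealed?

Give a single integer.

Click 1 (4,0) count=0: revealed 8 new [(2,0) (2,1) (3,0) (3,1) (4,0) (4,1) (5,0) (5,1)] -> total=8
Click 2 (6,6) count=2: revealed 1 new [(6,6)] -> total=9
Click 3 (1,4) count=3: revealed 1 new [(1,4)] -> total=10

Answer: 10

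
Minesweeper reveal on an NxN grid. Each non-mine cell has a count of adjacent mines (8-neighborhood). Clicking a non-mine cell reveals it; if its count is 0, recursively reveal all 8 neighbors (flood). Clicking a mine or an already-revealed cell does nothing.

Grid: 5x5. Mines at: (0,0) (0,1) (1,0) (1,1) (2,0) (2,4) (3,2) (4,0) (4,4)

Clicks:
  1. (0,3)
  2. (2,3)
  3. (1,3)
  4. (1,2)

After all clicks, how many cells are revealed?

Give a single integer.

Answer: 7

Derivation:
Click 1 (0,3) count=0: revealed 6 new [(0,2) (0,3) (0,4) (1,2) (1,3) (1,4)] -> total=6
Click 2 (2,3) count=2: revealed 1 new [(2,3)] -> total=7
Click 3 (1,3) count=1: revealed 0 new [(none)] -> total=7
Click 4 (1,2) count=2: revealed 0 new [(none)] -> total=7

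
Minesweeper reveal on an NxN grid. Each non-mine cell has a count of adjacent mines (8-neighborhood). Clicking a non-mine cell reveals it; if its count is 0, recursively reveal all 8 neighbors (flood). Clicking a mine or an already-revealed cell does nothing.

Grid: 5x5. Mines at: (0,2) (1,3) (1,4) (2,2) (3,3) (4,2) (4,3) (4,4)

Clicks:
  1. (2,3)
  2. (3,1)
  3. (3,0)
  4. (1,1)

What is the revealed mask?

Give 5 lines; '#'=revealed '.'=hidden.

Click 1 (2,3) count=4: revealed 1 new [(2,3)] -> total=1
Click 2 (3,1) count=2: revealed 1 new [(3,1)] -> total=2
Click 3 (3,0) count=0: revealed 9 new [(0,0) (0,1) (1,0) (1,1) (2,0) (2,1) (3,0) (4,0) (4,1)] -> total=11
Click 4 (1,1) count=2: revealed 0 new [(none)] -> total=11

Answer: ##...
##...
##.#.
##...
##...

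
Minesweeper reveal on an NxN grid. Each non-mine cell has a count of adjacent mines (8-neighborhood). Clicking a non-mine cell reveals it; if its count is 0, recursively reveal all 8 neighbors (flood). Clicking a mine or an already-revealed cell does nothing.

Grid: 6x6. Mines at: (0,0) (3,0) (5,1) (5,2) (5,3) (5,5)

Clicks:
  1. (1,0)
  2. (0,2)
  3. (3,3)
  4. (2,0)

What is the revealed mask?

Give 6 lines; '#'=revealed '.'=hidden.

Answer: .#####
######
######
.#####
.#####
......

Derivation:
Click 1 (1,0) count=1: revealed 1 new [(1,0)] -> total=1
Click 2 (0,2) count=0: revealed 25 new [(0,1) (0,2) (0,3) (0,4) (0,5) (1,1) (1,2) (1,3) (1,4) (1,5) (2,1) (2,2) (2,3) (2,4) (2,5) (3,1) (3,2) (3,3) (3,4) (3,5) (4,1) (4,2) (4,3) (4,4) (4,5)] -> total=26
Click 3 (3,3) count=0: revealed 0 new [(none)] -> total=26
Click 4 (2,0) count=1: revealed 1 new [(2,0)] -> total=27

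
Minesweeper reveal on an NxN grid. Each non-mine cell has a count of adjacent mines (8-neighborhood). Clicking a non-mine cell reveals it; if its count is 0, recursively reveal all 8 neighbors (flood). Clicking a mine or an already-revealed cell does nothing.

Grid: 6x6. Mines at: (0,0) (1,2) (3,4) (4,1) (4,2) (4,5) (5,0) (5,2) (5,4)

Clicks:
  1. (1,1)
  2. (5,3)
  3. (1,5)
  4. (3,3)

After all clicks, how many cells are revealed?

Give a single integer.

Click 1 (1,1) count=2: revealed 1 new [(1,1)] -> total=1
Click 2 (5,3) count=3: revealed 1 new [(5,3)] -> total=2
Click 3 (1,5) count=0: revealed 9 new [(0,3) (0,4) (0,5) (1,3) (1,4) (1,5) (2,3) (2,4) (2,5)] -> total=11
Click 4 (3,3) count=2: revealed 1 new [(3,3)] -> total=12

Answer: 12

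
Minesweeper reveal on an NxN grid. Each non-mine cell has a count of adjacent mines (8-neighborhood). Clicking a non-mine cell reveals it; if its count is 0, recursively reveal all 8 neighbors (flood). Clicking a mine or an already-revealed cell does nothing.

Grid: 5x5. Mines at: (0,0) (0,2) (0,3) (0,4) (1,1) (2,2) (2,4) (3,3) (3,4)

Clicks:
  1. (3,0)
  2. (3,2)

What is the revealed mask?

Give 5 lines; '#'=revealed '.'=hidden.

Click 1 (3,0) count=0: revealed 8 new [(2,0) (2,1) (3,0) (3,1) (3,2) (4,0) (4,1) (4,2)] -> total=8
Click 2 (3,2) count=2: revealed 0 new [(none)] -> total=8

Answer: .....
.....
##...
###..
###..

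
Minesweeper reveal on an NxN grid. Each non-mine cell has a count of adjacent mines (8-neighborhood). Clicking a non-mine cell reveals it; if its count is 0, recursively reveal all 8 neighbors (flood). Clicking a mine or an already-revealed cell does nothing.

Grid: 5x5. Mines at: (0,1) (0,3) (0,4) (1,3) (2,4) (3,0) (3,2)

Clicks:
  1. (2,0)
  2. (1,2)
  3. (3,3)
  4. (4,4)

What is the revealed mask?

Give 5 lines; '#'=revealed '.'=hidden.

Answer: .....
..#..
#....
...##
...##

Derivation:
Click 1 (2,0) count=1: revealed 1 new [(2,0)] -> total=1
Click 2 (1,2) count=3: revealed 1 new [(1,2)] -> total=2
Click 3 (3,3) count=2: revealed 1 new [(3,3)] -> total=3
Click 4 (4,4) count=0: revealed 3 new [(3,4) (4,3) (4,4)] -> total=6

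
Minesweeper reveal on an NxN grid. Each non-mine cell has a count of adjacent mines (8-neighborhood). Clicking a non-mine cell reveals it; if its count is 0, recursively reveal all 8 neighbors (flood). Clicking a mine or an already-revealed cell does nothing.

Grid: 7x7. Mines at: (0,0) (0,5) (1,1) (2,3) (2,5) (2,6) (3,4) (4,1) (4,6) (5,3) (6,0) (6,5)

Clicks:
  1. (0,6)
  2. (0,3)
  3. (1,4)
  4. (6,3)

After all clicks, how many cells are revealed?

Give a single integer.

Click 1 (0,6) count=1: revealed 1 new [(0,6)] -> total=1
Click 2 (0,3) count=0: revealed 6 new [(0,2) (0,3) (0,4) (1,2) (1,3) (1,4)] -> total=7
Click 3 (1,4) count=3: revealed 0 new [(none)] -> total=7
Click 4 (6,3) count=1: revealed 1 new [(6,3)] -> total=8

Answer: 8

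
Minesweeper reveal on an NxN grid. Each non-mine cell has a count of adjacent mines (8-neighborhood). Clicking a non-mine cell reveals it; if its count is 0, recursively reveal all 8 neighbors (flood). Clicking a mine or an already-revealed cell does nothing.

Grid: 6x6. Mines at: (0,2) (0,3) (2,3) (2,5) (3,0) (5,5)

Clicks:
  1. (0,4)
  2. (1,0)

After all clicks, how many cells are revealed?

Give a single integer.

Answer: 7

Derivation:
Click 1 (0,4) count=1: revealed 1 new [(0,4)] -> total=1
Click 2 (1,0) count=0: revealed 6 new [(0,0) (0,1) (1,0) (1,1) (2,0) (2,1)] -> total=7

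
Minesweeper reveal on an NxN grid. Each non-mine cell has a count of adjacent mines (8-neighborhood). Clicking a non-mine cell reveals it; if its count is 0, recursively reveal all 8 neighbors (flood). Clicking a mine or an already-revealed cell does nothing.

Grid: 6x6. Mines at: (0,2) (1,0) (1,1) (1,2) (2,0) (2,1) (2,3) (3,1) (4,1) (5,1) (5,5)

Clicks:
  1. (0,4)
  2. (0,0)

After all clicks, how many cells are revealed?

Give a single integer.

Click 1 (0,4) count=0: revealed 12 new [(0,3) (0,4) (0,5) (1,3) (1,4) (1,5) (2,4) (2,5) (3,4) (3,5) (4,4) (4,5)] -> total=12
Click 2 (0,0) count=2: revealed 1 new [(0,0)] -> total=13

Answer: 13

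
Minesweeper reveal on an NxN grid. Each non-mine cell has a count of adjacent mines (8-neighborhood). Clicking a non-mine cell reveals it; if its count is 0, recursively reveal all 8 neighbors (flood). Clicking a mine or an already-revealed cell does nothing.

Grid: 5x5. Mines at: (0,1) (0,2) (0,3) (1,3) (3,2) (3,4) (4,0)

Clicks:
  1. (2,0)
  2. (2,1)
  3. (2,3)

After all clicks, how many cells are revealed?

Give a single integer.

Answer: 7

Derivation:
Click 1 (2,0) count=0: revealed 6 new [(1,0) (1,1) (2,0) (2,1) (3,0) (3,1)] -> total=6
Click 2 (2,1) count=1: revealed 0 new [(none)] -> total=6
Click 3 (2,3) count=3: revealed 1 new [(2,3)] -> total=7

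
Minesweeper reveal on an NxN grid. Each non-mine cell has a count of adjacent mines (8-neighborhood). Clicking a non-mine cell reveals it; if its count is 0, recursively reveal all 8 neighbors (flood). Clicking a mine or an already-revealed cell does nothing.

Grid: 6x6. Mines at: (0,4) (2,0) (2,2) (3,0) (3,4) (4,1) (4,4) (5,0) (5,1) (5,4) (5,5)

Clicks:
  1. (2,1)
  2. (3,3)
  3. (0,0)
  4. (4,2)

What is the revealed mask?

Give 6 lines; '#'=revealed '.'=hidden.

Click 1 (2,1) count=3: revealed 1 new [(2,1)] -> total=1
Click 2 (3,3) count=3: revealed 1 new [(3,3)] -> total=2
Click 3 (0,0) count=0: revealed 8 new [(0,0) (0,1) (0,2) (0,3) (1,0) (1,1) (1,2) (1,3)] -> total=10
Click 4 (4,2) count=2: revealed 1 new [(4,2)] -> total=11

Answer: ####..
####..
.#....
...#..
..#...
......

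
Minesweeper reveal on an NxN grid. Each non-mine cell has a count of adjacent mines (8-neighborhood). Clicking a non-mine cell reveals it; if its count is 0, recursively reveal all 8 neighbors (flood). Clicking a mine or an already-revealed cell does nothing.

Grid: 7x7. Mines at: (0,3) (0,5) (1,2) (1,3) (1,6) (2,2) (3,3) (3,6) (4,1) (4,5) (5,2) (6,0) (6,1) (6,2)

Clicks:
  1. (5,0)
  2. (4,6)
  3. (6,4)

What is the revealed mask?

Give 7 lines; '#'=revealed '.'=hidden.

Click 1 (5,0) count=3: revealed 1 new [(5,0)] -> total=1
Click 2 (4,6) count=2: revealed 1 new [(4,6)] -> total=2
Click 3 (6,4) count=0: revealed 8 new [(5,3) (5,4) (5,5) (5,6) (6,3) (6,4) (6,5) (6,6)] -> total=10

Answer: .......
.......
.......
.......
......#
#..####
...####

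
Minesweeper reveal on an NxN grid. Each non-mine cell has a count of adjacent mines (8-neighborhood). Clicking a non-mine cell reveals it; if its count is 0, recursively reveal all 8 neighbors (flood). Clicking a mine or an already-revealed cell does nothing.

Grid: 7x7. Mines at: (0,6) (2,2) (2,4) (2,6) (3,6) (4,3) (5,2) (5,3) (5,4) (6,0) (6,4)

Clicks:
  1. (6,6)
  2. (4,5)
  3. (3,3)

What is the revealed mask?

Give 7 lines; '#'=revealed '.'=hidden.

Click 1 (6,6) count=0: revealed 6 new [(4,5) (4,6) (5,5) (5,6) (6,5) (6,6)] -> total=6
Click 2 (4,5) count=2: revealed 0 new [(none)] -> total=6
Click 3 (3,3) count=3: revealed 1 new [(3,3)] -> total=7

Answer: .......
.......
.......
...#...
.....##
.....##
.....##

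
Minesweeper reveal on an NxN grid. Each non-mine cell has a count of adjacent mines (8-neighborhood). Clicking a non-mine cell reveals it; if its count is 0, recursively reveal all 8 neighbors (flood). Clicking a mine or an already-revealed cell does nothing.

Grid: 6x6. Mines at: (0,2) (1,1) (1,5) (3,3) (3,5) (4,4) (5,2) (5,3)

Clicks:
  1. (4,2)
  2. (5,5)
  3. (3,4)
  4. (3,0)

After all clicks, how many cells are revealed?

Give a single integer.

Answer: 13

Derivation:
Click 1 (4,2) count=3: revealed 1 new [(4,2)] -> total=1
Click 2 (5,5) count=1: revealed 1 new [(5,5)] -> total=2
Click 3 (3,4) count=3: revealed 1 new [(3,4)] -> total=3
Click 4 (3,0) count=0: revealed 10 new [(2,0) (2,1) (2,2) (3,0) (3,1) (3,2) (4,0) (4,1) (5,0) (5,1)] -> total=13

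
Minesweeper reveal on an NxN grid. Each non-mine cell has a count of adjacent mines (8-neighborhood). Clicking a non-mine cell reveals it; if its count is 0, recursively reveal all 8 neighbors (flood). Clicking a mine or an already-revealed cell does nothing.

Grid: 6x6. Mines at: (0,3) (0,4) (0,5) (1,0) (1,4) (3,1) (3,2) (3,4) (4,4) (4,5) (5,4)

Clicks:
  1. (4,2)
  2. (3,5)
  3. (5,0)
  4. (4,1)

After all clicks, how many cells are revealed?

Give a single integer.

Answer: 9

Derivation:
Click 1 (4,2) count=2: revealed 1 new [(4,2)] -> total=1
Click 2 (3,5) count=3: revealed 1 new [(3,5)] -> total=2
Click 3 (5,0) count=0: revealed 7 new [(4,0) (4,1) (4,3) (5,0) (5,1) (5,2) (5,3)] -> total=9
Click 4 (4,1) count=2: revealed 0 new [(none)] -> total=9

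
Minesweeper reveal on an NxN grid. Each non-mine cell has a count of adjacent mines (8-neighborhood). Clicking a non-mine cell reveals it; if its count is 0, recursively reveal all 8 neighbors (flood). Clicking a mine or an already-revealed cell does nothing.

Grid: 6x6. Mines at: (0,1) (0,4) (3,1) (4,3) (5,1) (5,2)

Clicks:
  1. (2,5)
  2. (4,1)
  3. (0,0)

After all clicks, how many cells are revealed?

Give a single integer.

Answer: 18

Derivation:
Click 1 (2,5) count=0: revealed 16 new [(1,2) (1,3) (1,4) (1,5) (2,2) (2,3) (2,4) (2,5) (3,2) (3,3) (3,4) (3,5) (4,4) (4,5) (5,4) (5,5)] -> total=16
Click 2 (4,1) count=3: revealed 1 new [(4,1)] -> total=17
Click 3 (0,0) count=1: revealed 1 new [(0,0)] -> total=18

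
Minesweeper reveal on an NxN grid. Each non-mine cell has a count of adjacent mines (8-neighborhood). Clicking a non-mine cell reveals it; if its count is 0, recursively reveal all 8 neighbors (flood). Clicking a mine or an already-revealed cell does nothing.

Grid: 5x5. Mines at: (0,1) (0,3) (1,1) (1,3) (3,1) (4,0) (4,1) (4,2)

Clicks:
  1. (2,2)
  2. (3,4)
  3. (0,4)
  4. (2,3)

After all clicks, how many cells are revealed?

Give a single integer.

Click 1 (2,2) count=3: revealed 1 new [(2,2)] -> total=1
Click 2 (3,4) count=0: revealed 6 new [(2,3) (2,4) (3,3) (3,4) (4,3) (4,4)] -> total=7
Click 3 (0,4) count=2: revealed 1 new [(0,4)] -> total=8
Click 4 (2,3) count=1: revealed 0 new [(none)] -> total=8

Answer: 8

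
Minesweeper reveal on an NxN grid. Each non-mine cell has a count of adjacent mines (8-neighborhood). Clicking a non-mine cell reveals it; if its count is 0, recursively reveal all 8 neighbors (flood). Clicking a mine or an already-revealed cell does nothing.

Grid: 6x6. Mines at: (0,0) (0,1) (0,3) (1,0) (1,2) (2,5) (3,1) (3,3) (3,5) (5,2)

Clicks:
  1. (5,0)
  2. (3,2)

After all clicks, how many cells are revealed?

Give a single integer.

Answer: 5

Derivation:
Click 1 (5,0) count=0: revealed 4 new [(4,0) (4,1) (5,0) (5,1)] -> total=4
Click 2 (3,2) count=2: revealed 1 new [(3,2)] -> total=5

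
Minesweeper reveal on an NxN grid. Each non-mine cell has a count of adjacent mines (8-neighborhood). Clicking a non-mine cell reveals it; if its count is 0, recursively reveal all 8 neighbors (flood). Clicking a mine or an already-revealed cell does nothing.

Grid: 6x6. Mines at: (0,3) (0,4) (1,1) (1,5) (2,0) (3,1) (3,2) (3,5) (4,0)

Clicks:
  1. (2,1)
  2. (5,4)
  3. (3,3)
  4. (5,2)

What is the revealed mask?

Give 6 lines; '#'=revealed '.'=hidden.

Click 1 (2,1) count=4: revealed 1 new [(2,1)] -> total=1
Click 2 (5,4) count=0: revealed 10 new [(4,1) (4,2) (4,3) (4,4) (4,5) (5,1) (5,2) (5,3) (5,4) (5,5)] -> total=11
Click 3 (3,3) count=1: revealed 1 new [(3,3)] -> total=12
Click 4 (5,2) count=0: revealed 0 new [(none)] -> total=12

Answer: ......
......
.#....
...#..
.#####
.#####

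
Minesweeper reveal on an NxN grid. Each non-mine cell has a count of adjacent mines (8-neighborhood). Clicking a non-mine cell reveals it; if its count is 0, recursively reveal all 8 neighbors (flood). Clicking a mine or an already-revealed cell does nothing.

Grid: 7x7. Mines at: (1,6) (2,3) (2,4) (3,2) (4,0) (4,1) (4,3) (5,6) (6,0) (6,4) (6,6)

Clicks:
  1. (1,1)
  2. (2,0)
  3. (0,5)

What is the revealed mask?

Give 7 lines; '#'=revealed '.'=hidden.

Click 1 (1,1) count=0: revealed 17 new [(0,0) (0,1) (0,2) (0,3) (0,4) (0,5) (1,0) (1,1) (1,2) (1,3) (1,4) (1,5) (2,0) (2,1) (2,2) (3,0) (3,1)] -> total=17
Click 2 (2,0) count=0: revealed 0 new [(none)] -> total=17
Click 3 (0,5) count=1: revealed 0 new [(none)] -> total=17

Answer: ######.
######.
###....
##.....
.......
.......
.......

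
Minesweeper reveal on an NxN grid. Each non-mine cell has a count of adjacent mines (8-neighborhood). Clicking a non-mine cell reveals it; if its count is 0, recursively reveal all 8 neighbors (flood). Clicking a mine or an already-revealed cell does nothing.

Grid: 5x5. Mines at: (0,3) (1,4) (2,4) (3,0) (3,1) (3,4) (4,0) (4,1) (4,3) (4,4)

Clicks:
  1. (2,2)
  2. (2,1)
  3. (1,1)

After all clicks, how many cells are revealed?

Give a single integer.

Answer: 9

Derivation:
Click 1 (2,2) count=1: revealed 1 new [(2,2)] -> total=1
Click 2 (2,1) count=2: revealed 1 new [(2,1)] -> total=2
Click 3 (1,1) count=0: revealed 7 new [(0,0) (0,1) (0,2) (1,0) (1,1) (1,2) (2,0)] -> total=9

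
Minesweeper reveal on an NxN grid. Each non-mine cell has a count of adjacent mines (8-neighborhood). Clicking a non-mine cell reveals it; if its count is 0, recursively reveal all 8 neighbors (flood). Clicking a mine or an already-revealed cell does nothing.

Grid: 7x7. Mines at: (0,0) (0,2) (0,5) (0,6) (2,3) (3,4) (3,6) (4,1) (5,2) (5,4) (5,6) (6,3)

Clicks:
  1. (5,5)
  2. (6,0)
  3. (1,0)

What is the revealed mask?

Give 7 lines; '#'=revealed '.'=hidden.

Click 1 (5,5) count=2: revealed 1 new [(5,5)] -> total=1
Click 2 (6,0) count=0: revealed 4 new [(5,0) (5,1) (6,0) (6,1)] -> total=5
Click 3 (1,0) count=1: revealed 1 new [(1,0)] -> total=6

Answer: .......
#......
.......
.......
.......
##...#.
##.....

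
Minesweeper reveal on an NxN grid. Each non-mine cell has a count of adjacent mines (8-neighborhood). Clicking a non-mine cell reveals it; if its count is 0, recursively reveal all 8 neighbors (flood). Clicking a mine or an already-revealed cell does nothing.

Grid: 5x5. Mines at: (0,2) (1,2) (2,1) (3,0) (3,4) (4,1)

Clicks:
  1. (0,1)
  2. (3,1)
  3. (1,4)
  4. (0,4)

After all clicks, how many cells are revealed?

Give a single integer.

Click 1 (0,1) count=2: revealed 1 new [(0,1)] -> total=1
Click 2 (3,1) count=3: revealed 1 new [(3,1)] -> total=2
Click 3 (1,4) count=0: revealed 6 new [(0,3) (0,4) (1,3) (1,4) (2,3) (2,4)] -> total=8
Click 4 (0,4) count=0: revealed 0 new [(none)] -> total=8

Answer: 8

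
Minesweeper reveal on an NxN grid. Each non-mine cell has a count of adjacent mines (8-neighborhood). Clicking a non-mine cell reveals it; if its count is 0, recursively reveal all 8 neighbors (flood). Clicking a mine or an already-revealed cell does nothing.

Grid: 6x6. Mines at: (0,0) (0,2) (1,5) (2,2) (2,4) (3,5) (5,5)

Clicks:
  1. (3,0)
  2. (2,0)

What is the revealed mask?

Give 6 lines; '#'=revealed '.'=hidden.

Answer: ......
##....
##....
#####.
#####.
#####.

Derivation:
Click 1 (3,0) count=0: revealed 19 new [(1,0) (1,1) (2,0) (2,1) (3,0) (3,1) (3,2) (3,3) (3,4) (4,0) (4,1) (4,2) (4,3) (4,4) (5,0) (5,1) (5,2) (5,3) (5,4)] -> total=19
Click 2 (2,0) count=0: revealed 0 new [(none)] -> total=19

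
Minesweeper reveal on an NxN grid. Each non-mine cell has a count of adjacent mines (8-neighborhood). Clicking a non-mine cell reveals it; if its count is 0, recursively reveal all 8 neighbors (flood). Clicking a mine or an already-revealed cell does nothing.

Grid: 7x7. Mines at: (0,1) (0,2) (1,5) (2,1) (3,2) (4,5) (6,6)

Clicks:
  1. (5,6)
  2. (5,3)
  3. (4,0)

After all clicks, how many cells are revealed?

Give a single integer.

Answer: 20

Derivation:
Click 1 (5,6) count=2: revealed 1 new [(5,6)] -> total=1
Click 2 (5,3) count=0: revealed 19 new [(3,0) (3,1) (4,0) (4,1) (4,2) (4,3) (4,4) (5,0) (5,1) (5,2) (5,3) (5,4) (5,5) (6,0) (6,1) (6,2) (6,3) (6,4) (6,5)] -> total=20
Click 3 (4,0) count=0: revealed 0 new [(none)] -> total=20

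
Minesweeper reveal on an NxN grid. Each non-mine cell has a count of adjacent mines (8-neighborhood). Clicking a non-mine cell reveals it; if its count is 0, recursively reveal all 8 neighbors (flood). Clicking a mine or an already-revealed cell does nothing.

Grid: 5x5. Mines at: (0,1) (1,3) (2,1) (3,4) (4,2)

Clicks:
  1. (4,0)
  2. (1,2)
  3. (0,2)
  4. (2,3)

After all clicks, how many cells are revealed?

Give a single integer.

Answer: 7

Derivation:
Click 1 (4,0) count=0: revealed 4 new [(3,0) (3,1) (4,0) (4,1)] -> total=4
Click 2 (1,2) count=3: revealed 1 new [(1,2)] -> total=5
Click 3 (0,2) count=2: revealed 1 new [(0,2)] -> total=6
Click 4 (2,3) count=2: revealed 1 new [(2,3)] -> total=7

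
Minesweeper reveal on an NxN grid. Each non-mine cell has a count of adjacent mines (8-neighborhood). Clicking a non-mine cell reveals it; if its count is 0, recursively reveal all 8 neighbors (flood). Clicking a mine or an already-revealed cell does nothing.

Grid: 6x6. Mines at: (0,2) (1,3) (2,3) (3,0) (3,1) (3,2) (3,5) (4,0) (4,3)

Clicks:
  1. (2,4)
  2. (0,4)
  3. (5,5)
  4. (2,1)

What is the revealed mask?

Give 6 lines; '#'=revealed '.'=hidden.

Answer: ....#.
......
.#..#.
......
....##
....##

Derivation:
Click 1 (2,4) count=3: revealed 1 new [(2,4)] -> total=1
Click 2 (0,4) count=1: revealed 1 new [(0,4)] -> total=2
Click 3 (5,5) count=0: revealed 4 new [(4,4) (4,5) (5,4) (5,5)] -> total=6
Click 4 (2,1) count=3: revealed 1 new [(2,1)] -> total=7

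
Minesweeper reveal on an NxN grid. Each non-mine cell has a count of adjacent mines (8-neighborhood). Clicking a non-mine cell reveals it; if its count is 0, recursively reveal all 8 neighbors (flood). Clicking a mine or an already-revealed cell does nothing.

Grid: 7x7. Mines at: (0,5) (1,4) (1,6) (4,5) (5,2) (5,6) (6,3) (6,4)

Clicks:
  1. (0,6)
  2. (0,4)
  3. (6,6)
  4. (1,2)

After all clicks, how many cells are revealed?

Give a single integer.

Click 1 (0,6) count=2: revealed 1 new [(0,6)] -> total=1
Click 2 (0,4) count=2: revealed 1 new [(0,4)] -> total=2
Click 3 (6,6) count=1: revealed 1 new [(6,6)] -> total=3
Click 4 (1,2) count=0: revealed 27 new [(0,0) (0,1) (0,2) (0,3) (1,0) (1,1) (1,2) (1,3) (2,0) (2,1) (2,2) (2,3) (2,4) (3,0) (3,1) (3,2) (3,3) (3,4) (4,0) (4,1) (4,2) (4,3) (4,4) (5,0) (5,1) (6,0) (6,1)] -> total=30

Answer: 30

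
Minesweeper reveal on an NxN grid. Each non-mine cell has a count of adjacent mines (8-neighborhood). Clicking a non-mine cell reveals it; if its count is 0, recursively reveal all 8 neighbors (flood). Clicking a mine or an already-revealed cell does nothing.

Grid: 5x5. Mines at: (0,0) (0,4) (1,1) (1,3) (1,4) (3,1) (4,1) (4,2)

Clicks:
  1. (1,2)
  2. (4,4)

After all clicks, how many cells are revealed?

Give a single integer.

Answer: 7

Derivation:
Click 1 (1,2) count=2: revealed 1 new [(1,2)] -> total=1
Click 2 (4,4) count=0: revealed 6 new [(2,3) (2,4) (3,3) (3,4) (4,3) (4,4)] -> total=7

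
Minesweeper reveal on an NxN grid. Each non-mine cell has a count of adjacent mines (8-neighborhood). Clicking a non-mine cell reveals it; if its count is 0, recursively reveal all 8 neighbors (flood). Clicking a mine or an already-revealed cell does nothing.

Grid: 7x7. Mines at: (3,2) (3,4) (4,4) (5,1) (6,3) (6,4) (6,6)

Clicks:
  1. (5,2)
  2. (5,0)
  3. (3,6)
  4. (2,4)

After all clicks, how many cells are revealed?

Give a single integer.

Click 1 (5,2) count=2: revealed 1 new [(5,2)] -> total=1
Click 2 (5,0) count=1: revealed 1 new [(5,0)] -> total=2
Click 3 (3,6) count=0: revealed 31 new [(0,0) (0,1) (0,2) (0,3) (0,4) (0,5) (0,6) (1,0) (1,1) (1,2) (1,3) (1,4) (1,5) (1,6) (2,0) (2,1) (2,2) (2,3) (2,4) (2,5) (2,6) (3,0) (3,1) (3,5) (3,6) (4,0) (4,1) (4,5) (4,6) (5,5) (5,6)] -> total=33
Click 4 (2,4) count=1: revealed 0 new [(none)] -> total=33

Answer: 33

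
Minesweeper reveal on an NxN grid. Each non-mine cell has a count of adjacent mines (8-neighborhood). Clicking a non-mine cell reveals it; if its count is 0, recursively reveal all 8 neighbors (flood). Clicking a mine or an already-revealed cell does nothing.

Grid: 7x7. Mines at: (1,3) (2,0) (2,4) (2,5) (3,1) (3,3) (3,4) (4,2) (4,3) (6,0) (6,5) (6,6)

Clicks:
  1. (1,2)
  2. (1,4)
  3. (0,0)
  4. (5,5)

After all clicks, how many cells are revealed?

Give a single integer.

Click 1 (1,2) count=1: revealed 1 new [(1,2)] -> total=1
Click 2 (1,4) count=3: revealed 1 new [(1,4)] -> total=2
Click 3 (0,0) count=0: revealed 5 new [(0,0) (0,1) (0,2) (1,0) (1,1)] -> total=7
Click 4 (5,5) count=2: revealed 1 new [(5,5)] -> total=8

Answer: 8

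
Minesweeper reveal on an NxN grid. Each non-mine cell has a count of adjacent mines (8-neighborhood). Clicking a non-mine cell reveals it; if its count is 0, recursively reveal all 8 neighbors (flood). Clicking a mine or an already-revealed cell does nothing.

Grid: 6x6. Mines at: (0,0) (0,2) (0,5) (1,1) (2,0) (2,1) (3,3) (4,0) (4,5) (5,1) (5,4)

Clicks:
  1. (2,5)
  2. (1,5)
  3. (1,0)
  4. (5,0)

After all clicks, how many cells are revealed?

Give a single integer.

Answer: 8

Derivation:
Click 1 (2,5) count=0: revealed 6 new [(1,4) (1,5) (2,4) (2,5) (3,4) (3,5)] -> total=6
Click 2 (1,5) count=1: revealed 0 new [(none)] -> total=6
Click 3 (1,0) count=4: revealed 1 new [(1,0)] -> total=7
Click 4 (5,0) count=2: revealed 1 new [(5,0)] -> total=8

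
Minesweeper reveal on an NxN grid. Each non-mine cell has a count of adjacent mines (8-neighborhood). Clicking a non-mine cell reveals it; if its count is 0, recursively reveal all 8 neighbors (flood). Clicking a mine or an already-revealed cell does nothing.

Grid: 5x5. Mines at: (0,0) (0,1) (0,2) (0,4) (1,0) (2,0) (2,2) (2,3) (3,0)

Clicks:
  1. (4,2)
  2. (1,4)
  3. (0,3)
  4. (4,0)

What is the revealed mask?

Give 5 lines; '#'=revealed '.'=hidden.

Answer: ...#.
....#
.....
.####
#####

Derivation:
Click 1 (4,2) count=0: revealed 8 new [(3,1) (3,2) (3,3) (3,4) (4,1) (4,2) (4,3) (4,4)] -> total=8
Click 2 (1,4) count=2: revealed 1 new [(1,4)] -> total=9
Click 3 (0,3) count=2: revealed 1 new [(0,3)] -> total=10
Click 4 (4,0) count=1: revealed 1 new [(4,0)] -> total=11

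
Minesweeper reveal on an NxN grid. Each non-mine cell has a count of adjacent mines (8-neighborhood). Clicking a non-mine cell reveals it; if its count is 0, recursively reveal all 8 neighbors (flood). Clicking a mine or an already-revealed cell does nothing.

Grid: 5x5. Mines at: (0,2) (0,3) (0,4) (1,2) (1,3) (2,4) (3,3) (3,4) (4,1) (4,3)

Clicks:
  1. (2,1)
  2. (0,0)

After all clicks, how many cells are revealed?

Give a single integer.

Answer: 8

Derivation:
Click 1 (2,1) count=1: revealed 1 new [(2,1)] -> total=1
Click 2 (0,0) count=0: revealed 7 new [(0,0) (0,1) (1,0) (1,1) (2,0) (3,0) (3,1)] -> total=8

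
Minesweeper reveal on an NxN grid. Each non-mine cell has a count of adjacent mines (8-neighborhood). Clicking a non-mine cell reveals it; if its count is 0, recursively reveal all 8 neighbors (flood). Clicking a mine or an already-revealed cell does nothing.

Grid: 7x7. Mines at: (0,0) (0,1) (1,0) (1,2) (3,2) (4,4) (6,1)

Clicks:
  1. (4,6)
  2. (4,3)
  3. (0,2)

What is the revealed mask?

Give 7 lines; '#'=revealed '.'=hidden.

Click 1 (4,6) count=0: revealed 28 new [(0,3) (0,4) (0,5) (0,6) (1,3) (1,4) (1,5) (1,6) (2,3) (2,4) (2,5) (2,6) (3,3) (3,4) (3,5) (3,6) (4,5) (4,6) (5,2) (5,3) (5,4) (5,5) (5,6) (6,2) (6,3) (6,4) (6,5) (6,6)] -> total=28
Click 2 (4,3) count=2: revealed 1 new [(4,3)] -> total=29
Click 3 (0,2) count=2: revealed 1 new [(0,2)] -> total=30

Answer: ..#####
...####
...####
...####
...#.##
..#####
..#####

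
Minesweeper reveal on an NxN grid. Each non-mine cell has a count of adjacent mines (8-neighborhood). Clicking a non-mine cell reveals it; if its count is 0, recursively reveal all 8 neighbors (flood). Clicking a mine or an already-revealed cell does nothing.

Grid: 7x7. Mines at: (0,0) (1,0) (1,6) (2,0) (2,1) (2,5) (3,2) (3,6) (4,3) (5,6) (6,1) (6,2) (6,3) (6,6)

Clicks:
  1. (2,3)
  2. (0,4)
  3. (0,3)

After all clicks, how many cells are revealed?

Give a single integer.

Answer: 13

Derivation:
Click 1 (2,3) count=1: revealed 1 new [(2,3)] -> total=1
Click 2 (0,4) count=0: revealed 12 new [(0,1) (0,2) (0,3) (0,4) (0,5) (1,1) (1,2) (1,3) (1,4) (1,5) (2,2) (2,4)] -> total=13
Click 3 (0,3) count=0: revealed 0 new [(none)] -> total=13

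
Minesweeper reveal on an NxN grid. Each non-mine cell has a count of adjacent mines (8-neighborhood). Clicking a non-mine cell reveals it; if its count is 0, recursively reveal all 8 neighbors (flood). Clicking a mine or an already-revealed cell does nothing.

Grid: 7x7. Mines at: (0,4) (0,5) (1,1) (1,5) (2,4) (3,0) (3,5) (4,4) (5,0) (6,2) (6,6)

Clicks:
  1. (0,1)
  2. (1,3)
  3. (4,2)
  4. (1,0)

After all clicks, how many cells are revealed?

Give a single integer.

Answer: 15

Derivation:
Click 1 (0,1) count=1: revealed 1 new [(0,1)] -> total=1
Click 2 (1,3) count=2: revealed 1 new [(1,3)] -> total=2
Click 3 (4,2) count=0: revealed 12 new [(2,1) (2,2) (2,3) (3,1) (3,2) (3,3) (4,1) (4,2) (4,3) (5,1) (5,2) (5,3)] -> total=14
Click 4 (1,0) count=1: revealed 1 new [(1,0)] -> total=15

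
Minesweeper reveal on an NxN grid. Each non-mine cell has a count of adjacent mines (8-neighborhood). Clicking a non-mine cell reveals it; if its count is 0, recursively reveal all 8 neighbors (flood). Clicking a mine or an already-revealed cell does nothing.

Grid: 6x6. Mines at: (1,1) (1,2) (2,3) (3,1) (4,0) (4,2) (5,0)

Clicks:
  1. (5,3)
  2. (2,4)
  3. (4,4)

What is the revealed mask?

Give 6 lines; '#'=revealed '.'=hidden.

Click 1 (5,3) count=1: revealed 1 new [(5,3)] -> total=1
Click 2 (2,4) count=1: revealed 1 new [(2,4)] -> total=2
Click 3 (4,4) count=0: revealed 15 new [(0,3) (0,4) (0,5) (1,3) (1,4) (1,5) (2,5) (3,3) (3,4) (3,5) (4,3) (4,4) (4,5) (5,4) (5,5)] -> total=17

Answer: ...###
...###
....##
...###
...###
...###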